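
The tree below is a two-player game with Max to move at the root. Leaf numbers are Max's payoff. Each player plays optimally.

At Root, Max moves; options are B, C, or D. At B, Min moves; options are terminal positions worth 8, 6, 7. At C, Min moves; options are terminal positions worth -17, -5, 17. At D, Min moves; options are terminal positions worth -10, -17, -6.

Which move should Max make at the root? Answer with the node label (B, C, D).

B

B (Min): min(8, 6, 7) = 6
C (Min): min(-17, -5, 17) = -17
D (Min): min(-10, -17, -6) = -17
Root (Max): max(6, -17, -17) = 6
Max picks the child with the highest value: B (value 6).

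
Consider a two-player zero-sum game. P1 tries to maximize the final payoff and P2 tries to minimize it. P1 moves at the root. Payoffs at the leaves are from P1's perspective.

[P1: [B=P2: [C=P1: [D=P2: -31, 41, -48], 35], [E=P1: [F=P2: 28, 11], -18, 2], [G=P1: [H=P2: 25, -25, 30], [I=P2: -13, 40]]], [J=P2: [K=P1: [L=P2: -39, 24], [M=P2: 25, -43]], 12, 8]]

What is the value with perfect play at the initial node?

D (P2): min(-31, 41, -48) = -48
C (P1): max(-48, 35) = 35
F (P2): min(28, 11) = 11
E (P1): max(11, -18, 2) = 11
H (P2): min(25, -25, 30) = -25
I (P2): min(-13, 40) = -13
G (P1): max(-25, -13) = -13
B (P2): min(35, 11, -13) = -13
L (P2): min(-39, 24) = -39
M (P2): min(25, -43) = -43
K (P1): max(-39, -43) = -39
J (P2): min(-39, 12, 8) = -39
Root (P1): max(-13, -39) = -13

-13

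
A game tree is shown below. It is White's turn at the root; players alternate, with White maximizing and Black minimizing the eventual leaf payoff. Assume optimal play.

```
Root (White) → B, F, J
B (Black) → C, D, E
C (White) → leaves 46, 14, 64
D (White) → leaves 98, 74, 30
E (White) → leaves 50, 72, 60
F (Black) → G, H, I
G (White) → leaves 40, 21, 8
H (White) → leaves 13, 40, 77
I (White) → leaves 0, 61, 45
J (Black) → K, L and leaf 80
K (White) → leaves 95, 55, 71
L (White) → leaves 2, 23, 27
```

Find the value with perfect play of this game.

C (White): max(46, 14, 64) = 64
D (White): max(98, 74, 30) = 98
E (White): max(50, 72, 60) = 72
B (Black): min(64, 98, 72) = 64
G (White): max(40, 21, 8) = 40
H (White): max(13, 40, 77) = 77
I (White): max(0, 61, 45) = 61
F (Black): min(40, 77, 61) = 40
K (White): max(95, 55, 71) = 95
L (White): max(2, 23, 27) = 27
J (Black): min(95, 27, 80) = 27
Root (White): max(64, 40, 27) = 64

64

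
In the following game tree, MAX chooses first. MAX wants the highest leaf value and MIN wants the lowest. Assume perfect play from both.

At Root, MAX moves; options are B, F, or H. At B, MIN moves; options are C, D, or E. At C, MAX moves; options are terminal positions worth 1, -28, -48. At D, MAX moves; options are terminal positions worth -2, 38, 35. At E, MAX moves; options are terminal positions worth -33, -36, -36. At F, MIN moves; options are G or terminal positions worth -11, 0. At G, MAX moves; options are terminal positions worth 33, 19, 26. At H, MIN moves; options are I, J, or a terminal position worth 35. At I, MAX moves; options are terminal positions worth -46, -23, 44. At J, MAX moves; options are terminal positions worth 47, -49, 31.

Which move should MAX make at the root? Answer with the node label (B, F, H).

H

C (MAX): max(1, -28, -48) = 1
D (MAX): max(-2, 38, 35) = 38
E (MAX): max(-33, -36, -36) = -33
B (MIN): min(1, 38, -33) = -33
G (MAX): max(33, 19, 26) = 33
F (MIN): min(33, -11, 0) = -11
I (MAX): max(-46, -23, 44) = 44
J (MAX): max(47, -49, 31) = 47
H (MIN): min(44, 47, 35) = 35
Root (MAX): max(-33, -11, 35) = 35
MAX picks the child with the highest value: H (value 35).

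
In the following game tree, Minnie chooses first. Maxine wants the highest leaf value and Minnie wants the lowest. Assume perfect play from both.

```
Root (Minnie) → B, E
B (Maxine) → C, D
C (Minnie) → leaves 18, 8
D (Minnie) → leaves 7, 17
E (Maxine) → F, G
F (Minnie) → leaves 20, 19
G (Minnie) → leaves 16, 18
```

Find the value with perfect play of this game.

8

C (Minnie): min(18, 8) = 8
D (Minnie): min(7, 17) = 7
B (Maxine): max(8, 7) = 8
F (Minnie): min(20, 19) = 19
G (Minnie): min(16, 18) = 16
E (Maxine): max(19, 16) = 19
Root (Minnie): min(8, 19) = 8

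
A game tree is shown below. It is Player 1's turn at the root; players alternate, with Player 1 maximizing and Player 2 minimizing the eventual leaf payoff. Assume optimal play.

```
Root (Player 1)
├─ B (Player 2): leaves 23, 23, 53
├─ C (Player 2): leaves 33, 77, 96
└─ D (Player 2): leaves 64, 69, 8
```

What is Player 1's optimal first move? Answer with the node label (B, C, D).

C

B (Player 2): min(23, 23, 53) = 23
C (Player 2): min(33, 77, 96) = 33
D (Player 2): min(64, 69, 8) = 8
Root (Player 1): max(23, 33, 8) = 33
Player 1 picks the child with the highest value: C (value 33).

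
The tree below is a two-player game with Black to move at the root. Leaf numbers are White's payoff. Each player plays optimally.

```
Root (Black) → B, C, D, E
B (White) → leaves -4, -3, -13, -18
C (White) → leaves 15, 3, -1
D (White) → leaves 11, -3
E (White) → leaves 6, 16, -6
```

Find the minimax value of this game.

B (White): max(-4, -3, -13, -18) = -3
C (White): max(15, 3, -1) = 15
D (White): max(11, -3) = 11
E (White): max(6, 16, -6) = 16
Root (Black): min(-3, 15, 11, 16) = -3

-3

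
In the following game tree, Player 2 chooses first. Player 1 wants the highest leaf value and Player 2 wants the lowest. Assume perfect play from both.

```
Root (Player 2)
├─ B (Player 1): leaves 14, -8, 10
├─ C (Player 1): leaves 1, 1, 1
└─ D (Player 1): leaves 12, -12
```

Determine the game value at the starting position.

1

B (Player 1): max(14, -8, 10) = 14
C (Player 1): max(1, 1, 1) = 1
D (Player 1): max(12, -12) = 12
Root (Player 2): min(14, 1, 12) = 1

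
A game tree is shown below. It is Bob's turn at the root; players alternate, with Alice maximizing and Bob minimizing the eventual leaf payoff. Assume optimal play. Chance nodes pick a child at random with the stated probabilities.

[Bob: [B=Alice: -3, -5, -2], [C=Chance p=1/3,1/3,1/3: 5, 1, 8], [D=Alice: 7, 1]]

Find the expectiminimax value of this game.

-2

B (Alice): max(-3, -5, -2) = -2
C (Chance): 1/3·5 + 1/3·1 + 1/3·8 = 4.67
D (Alice): max(7, 1) = 7
Root (Bob): min(-2, 4.67, 7) = -2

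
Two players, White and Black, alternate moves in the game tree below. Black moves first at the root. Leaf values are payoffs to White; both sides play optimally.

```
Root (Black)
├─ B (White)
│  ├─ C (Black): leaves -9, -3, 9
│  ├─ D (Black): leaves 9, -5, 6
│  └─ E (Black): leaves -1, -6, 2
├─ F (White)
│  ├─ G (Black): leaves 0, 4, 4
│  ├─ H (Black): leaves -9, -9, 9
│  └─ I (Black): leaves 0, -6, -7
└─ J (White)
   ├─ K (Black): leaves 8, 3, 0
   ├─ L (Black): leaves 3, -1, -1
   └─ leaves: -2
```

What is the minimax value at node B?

C: min(-9, -3, 9) = -9
D: min(9, -5, 6) = -5
E: min(-1, -6, 2) = -6
B: max(-9, -5, -6) = -5

-5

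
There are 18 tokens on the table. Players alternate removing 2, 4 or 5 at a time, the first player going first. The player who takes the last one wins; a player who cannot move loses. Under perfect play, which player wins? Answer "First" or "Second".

i:   0  1  2  3  4  5  6  7  8  9 10 11 12 13 14 15 16 17 18
     L  L  W  W  W  W  W  L  L  W  W  W  W  W  L  L  W  W  W
Position 18 is W, so the first player wins.

First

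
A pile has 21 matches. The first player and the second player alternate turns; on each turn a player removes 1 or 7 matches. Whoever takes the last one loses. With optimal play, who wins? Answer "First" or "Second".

Compute winning (W) and losing (L) positions by backward induction:
i:   0  1  2  3  4  5  6  7  8  9 10 11 12 13 14 15 16 17 18 19 20 21
     W  L  W  L  W  L  W  L  W  L  W  L  W  L  W  L  W  L  W  L  W  L
Position 21 is L, so the second player wins.

Second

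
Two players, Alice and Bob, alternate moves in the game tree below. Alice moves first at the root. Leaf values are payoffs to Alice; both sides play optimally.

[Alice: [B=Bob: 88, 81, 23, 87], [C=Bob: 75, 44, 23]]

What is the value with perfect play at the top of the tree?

B (Bob): min(88, 81, 23, 87) = 23
C (Bob): min(75, 44, 23) = 23
Root (Alice): max(23, 23) = 23

23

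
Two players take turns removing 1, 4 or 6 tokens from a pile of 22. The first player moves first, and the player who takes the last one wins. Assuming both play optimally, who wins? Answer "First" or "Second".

W/L table (W = player to move can force a win):
i:   0  1  2  3  4  5  6  7  8  9 10 11 12 13 14 15 16 17 18 19 20 21 22
     L  W  L  W  W  L  W  L  W  W  L  W  L  W  W  L  W  L  W  W  L  W  L
Position 22 is L, so the second player wins.

Second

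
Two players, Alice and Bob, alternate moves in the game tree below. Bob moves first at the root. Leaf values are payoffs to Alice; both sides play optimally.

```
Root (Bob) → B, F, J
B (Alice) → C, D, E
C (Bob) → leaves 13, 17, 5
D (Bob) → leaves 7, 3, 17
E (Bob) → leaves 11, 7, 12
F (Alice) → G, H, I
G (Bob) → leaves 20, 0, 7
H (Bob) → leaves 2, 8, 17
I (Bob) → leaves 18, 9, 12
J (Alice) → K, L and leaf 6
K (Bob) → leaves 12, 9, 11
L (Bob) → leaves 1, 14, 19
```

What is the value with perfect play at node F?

9

G: min(20, 0, 7) = 0
H: min(2, 8, 17) = 2
I: min(18, 9, 12) = 9
F: max(0, 2, 9) = 9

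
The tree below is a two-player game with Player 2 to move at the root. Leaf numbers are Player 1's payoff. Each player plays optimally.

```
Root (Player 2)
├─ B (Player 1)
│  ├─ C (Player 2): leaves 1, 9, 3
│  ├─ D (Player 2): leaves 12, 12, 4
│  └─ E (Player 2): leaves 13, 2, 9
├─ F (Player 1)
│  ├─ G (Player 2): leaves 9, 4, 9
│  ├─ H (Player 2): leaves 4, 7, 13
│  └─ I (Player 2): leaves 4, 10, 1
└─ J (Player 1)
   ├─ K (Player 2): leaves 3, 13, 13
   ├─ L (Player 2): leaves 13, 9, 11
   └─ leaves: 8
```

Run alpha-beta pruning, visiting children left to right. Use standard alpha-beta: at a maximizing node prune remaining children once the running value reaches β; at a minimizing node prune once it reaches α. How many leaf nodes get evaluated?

17

C [α=-∞,β=+∞]: v=1
D [α=1,β=+∞]: v=4
E [α=4,β=+∞]: v=2 after child 2 ≤ α → α-cutoff, skip 1
B [α=-∞,β=+∞]: v=4
G [α=-∞,β=4]: v=4
F [α=-∞,β=4]: v=4 after child 1 ≥ β → β-cutoff, skip 2
K [α=-∞,β=4]: v=3
L [α=3,β=4]: v=9
J [α=-∞,β=4]: v=9 after child 2 ≥ β → β-cutoff, skip 1
Root [α=-∞,β=+∞]: v=4
Leaves evaluated: 17 of 25.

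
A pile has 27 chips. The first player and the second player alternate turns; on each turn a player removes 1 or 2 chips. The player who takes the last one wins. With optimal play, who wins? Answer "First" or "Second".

Positions where the player to move wins (W) vs loses (L):
i:   0  1  2  3  4  5  6  7  8  9 10 11 12 13 14 15 16 17 18 19 20 21 22 23 24 25 26 27
     L  W  W  L  W  W  L  W  W  L  W  W  L  W  W  L  W  W  L  W  W  L  W  W  L  W  W  L
Position 27 is L, so the second player wins.

Second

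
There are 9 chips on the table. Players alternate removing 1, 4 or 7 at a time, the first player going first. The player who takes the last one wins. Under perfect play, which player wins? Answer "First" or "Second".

Mark each pile size as W (mover wins) or L (mover loses):
i:   0  1  2  3  4  5  6  7  8  9
     L  W  L  W  W  L  W  W  L  W
Position 9 is W, so the first player wins.

First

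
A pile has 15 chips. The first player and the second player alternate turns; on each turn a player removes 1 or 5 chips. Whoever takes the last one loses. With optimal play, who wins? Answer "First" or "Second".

Compute winning (W) and losing (L) positions by backward induction:
i:   0  1  2  3  4  5  6  7  8  9 10 11 12 13 14 15
     W  L  W  L  W  L  W  L  W  L  W  L  W  L  W  L
Position 15 is L, so the second player wins.

Second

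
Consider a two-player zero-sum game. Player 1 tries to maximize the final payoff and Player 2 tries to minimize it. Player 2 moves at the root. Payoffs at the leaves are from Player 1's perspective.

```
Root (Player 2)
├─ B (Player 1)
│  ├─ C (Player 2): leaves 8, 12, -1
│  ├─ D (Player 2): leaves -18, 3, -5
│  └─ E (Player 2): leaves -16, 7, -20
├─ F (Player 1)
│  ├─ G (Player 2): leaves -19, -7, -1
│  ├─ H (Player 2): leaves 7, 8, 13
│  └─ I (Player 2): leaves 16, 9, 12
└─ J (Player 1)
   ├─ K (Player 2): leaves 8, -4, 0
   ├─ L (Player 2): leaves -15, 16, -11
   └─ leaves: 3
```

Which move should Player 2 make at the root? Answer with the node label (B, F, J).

C (Player 2): min(8, 12, -1) = -1
D (Player 2): min(-18, 3, -5) = -18
E (Player 2): min(-16, 7, -20) = -20
B (Player 1): max(-1, -18, -20) = -1
G (Player 2): min(-19, -7, -1) = -19
H (Player 2): min(7, 8, 13) = 7
I (Player 2): min(16, 9, 12) = 9
F (Player 1): max(-19, 7, 9) = 9
K (Player 2): min(8, -4, 0) = -4
L (Player 2): min(-15, 16, -11) = -15
J (Player 1): max(-4, -15, 3) = 3
Root (Player 2): min(-1, 9, 3) = -1
Player 2 picks the child with the lowest value: B (value -1).

B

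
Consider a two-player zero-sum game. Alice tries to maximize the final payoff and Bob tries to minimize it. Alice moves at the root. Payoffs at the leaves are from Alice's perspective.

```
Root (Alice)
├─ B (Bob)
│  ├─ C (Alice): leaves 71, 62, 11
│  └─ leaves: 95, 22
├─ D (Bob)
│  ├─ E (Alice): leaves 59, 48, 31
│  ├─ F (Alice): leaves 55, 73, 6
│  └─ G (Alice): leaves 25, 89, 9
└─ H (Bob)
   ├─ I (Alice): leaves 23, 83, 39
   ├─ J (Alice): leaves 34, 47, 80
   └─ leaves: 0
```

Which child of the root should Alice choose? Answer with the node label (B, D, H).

C (Alice): max(71, 62, 11) = 71
B (Bob): min(71, 95, 22) = 22
E (Alice): max(59, 48, 31) = 59
F (Alice): max(55, 73, 6) = 73
G (Alice): max(25, 89, 9) = 89
D (Bob): min(59, 73, 89) = 59
I (Alice): max(23, 83, 39) = 83
J (Alice): max(34, 47, 80) = 80
H (Bob): min(83, 80, 0) = 0
Root (Alice): max(22, 59, 0) = 59
Alice picks the child with the highest value: D (value 59).

D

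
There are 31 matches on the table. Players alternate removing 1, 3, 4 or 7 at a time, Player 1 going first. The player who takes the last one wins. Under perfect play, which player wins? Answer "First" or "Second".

Positions where the player to move wins (W) vs loses (L):
i:   0  1  2  3  4  5  6  7  8  9 10 11 12 13 14 15 16 17 18 19 20 21 22 23 24 25 26 27 28 29 30 31
     L  W  L  W  W  W  W  W  L  W  L  W  W  W  W  W  L  W  L  W  W  W  W  W  L  W  L  W  W  W  W  W
Position 31 is W, so the first player wins.

First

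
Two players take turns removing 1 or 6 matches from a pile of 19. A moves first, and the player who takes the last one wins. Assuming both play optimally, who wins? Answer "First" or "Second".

W/L table (W = player to move can force a win):
i:   0  1  2  3  4  5  6  7  8  9 10 11 12 13 14 15 16 17 18 19
     L  W  L  W  L  W  W  L  W  L  W  L  W  W  L  W  L  W  L  W
Position 19 is W, so the first player wins.

First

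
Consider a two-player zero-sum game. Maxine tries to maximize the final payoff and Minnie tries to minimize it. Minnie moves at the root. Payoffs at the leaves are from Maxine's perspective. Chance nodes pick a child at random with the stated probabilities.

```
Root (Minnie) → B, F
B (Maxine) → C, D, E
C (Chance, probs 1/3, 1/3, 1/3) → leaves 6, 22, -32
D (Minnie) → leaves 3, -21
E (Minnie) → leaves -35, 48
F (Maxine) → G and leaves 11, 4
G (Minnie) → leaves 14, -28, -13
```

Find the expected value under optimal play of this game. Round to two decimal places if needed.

-1.33

C (Chance): 1/3·6 + 1/3·22 + 1/3·-32 = -1.33
D (Minnie): min(3, -21) = -21
E (Minnie): min(-35, 48) = -35
B (Maxine): max(-1.33, -21, -35) = -1.33
G (Minnie): min(14, -28, -13) = -28
F (Maxine): max(-28, 11, 4) = 11
Root (Minnie): min(-1.33, 11) = -1.33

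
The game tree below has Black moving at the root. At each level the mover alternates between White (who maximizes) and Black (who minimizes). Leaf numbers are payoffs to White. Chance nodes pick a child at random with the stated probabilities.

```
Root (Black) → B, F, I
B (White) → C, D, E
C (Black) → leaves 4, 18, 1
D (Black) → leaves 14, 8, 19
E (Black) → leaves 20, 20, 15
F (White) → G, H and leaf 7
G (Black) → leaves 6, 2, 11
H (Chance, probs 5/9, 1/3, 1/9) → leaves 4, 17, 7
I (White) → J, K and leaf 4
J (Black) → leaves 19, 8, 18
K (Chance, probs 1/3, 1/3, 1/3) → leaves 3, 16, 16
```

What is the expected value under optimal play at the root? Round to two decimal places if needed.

8.67

C (Black): min(4, 18, 1) = 1
D (Black): min(14, 8, 19) = 8
E (Black): min(20, 20, 15) = 15
B (White): max(1, 8, 15) = 15
G (Black): min(6, 2, 11) = 2
H (Chance): 5/9·4 + 1/3·17 + 1/9·7 = 8.67
F (White): max(2, 8.67, 7) = 8.67
J (Black): min(19, 8, 18) = 8
K (Chance): 1/3·3 + 1/3·16 + 1/3·16 = 11.67
I (White): max(8, 11.67, 4) = 11.67
Root (Black): min(15, 8.67, 11.67) = 8.67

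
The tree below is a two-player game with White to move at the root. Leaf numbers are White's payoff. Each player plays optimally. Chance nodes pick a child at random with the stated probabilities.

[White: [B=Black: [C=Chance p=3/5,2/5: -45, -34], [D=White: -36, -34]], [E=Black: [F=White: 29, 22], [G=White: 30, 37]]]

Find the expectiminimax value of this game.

29

C (Chance): 3/5·-45 + 2/5·-34 = -40.6
D (White): max(-36, -34) = -34
B (Black): min(-40.6, -34) = -40.6
F (White): max(29, 22) = 29
G (White): max(30, 37) = 37
E (Black): min(29, 37) = 29
Root (White): max(-40.6, 29) = 29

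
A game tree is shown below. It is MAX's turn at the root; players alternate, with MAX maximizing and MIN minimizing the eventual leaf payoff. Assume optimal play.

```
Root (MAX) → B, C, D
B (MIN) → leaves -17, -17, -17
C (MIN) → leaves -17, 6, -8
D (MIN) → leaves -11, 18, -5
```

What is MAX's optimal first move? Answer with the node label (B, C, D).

D

B (MIN): min(-17, -17, -17) = -17
C (MIN): min(-17, 6, -8) = -17
D (MIN): min(-11, 18, -5) = -11
Root (MAX): max(-17, -17, -11) = -11
MAX picks the child with the highest value: D (value -11).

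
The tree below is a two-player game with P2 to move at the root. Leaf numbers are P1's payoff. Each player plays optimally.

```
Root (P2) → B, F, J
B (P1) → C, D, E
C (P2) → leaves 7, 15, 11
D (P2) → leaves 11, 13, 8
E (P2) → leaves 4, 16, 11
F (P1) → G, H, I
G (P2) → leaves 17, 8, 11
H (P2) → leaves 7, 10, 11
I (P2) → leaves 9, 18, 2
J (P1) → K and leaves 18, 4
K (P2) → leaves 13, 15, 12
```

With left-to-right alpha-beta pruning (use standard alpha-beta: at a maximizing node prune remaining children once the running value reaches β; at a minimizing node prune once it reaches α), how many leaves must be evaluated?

C [α=-∞,β=+∞]: v=7
D [α=7,β=+∞]: v=8
E [α=8,β=+∞]: v=4 after child 1 ≤ α → α-cutoff, skip 2
B [α=-∞,β=+∞]: v=8
G [α=-∞,β=8]: v=8
F [α=-∞,β=8]: v=8 after child 1 ≥ β → β-cutoff, skip 2
K [α=-∞,β=8]: v=12
J [α=-∞,β=8]: v=12 after child 1 ≥ β → β-cutoff, skip 2
Root [α=-∞,β=+∞]: v=8
Leaves evaluated: 13 of 23.

13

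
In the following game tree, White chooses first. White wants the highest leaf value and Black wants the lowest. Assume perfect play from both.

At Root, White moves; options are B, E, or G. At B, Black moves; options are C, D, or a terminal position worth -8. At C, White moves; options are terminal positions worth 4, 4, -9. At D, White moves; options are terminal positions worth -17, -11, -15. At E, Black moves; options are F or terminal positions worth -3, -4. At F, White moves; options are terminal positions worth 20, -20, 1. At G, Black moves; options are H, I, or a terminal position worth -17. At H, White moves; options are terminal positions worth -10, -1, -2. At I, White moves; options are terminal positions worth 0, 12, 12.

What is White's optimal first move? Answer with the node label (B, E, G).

C (White): max(4, 4, -9) = 4
D (White): max(-17, -11, -15) = -11
B (Black): min(4, -11, -8) = -11
F (White): max(20, -20, 1) = 20
E (Black): min(20, -3, -4) = -4
H (White): max(-10, -1, -2) = -1
I (White): max(0, 12, 12) = 12
G (Black): min(-1, 12, -17) = -17
Root (White): max(-11, -4, -17) = -4
White picks the child with the highest value: E (value -4).

E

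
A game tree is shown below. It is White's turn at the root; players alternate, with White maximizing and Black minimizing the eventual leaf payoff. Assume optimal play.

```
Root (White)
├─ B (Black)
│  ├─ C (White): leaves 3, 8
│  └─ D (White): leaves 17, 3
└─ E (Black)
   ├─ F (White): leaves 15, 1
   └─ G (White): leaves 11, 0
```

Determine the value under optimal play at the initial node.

C (White): max(3, 8) = 8
D (White): max(17, 3) = 17
B (Black): min(8, 17) = 8
F (White): max(15, 1) = 15
G (White): max(11, 0) = 11
E (Black): min(15, 11) = 11
Root (White): max(8, 11) = 11

11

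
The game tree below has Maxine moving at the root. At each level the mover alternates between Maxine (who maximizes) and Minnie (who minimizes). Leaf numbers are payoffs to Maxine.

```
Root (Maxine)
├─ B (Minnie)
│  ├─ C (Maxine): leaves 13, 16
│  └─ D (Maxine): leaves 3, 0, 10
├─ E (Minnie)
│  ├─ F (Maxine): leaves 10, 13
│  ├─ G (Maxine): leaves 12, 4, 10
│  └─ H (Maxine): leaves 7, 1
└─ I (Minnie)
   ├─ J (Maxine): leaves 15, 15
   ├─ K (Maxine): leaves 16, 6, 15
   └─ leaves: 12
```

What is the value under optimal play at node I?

12

J: max(15, 15) = 15
K: max(16, 6, 15) = 16
I: min(15, 16, 12) = 12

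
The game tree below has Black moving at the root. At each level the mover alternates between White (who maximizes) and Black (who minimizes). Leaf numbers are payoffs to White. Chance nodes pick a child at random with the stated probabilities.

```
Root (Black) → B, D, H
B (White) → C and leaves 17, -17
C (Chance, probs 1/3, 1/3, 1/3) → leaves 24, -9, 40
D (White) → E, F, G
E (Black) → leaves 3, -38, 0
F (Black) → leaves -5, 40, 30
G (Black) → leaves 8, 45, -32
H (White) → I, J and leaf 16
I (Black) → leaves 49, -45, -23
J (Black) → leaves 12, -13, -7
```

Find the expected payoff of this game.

-5

C (Chance): 1/3·24 + 1/3·-9 + 1/3·40 = 18.33
B (White): max(18.33, 17, -17) = 18.33
E (Black): min(3, -38, 0) = -38
F (Black): min(-5, 40, 30) = -5
G (Black): min(8, 45, -32) = -32
D (White): max(-38, -5, -32) = -5
I (Black): min(49, -45, -23) = -45
J (Black): min(12, -13, -7) = -13
H (White): max(-45, -13, 16) = 16
Root (Black): min(18.33, -5, 16) = -5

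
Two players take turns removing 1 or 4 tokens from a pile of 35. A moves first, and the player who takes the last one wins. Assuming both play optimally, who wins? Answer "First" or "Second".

W/L table (W = player to move can force a win):
i:   0  1  2  3  4  5  6  7  8  9 10 11 12 13 14 15 16 17 18 19 20 21 22 23 24 25 26 27 28 29 30 31 32 33 34 35
     L  W  L  W  W  L  W  L  W  W  L  W  L  W  W  L  W  L  W  W  L  W  L  W  W  L  W  L  W  W  L  W  L  W  W  L
Position 35 is L, so the second player wins.

Second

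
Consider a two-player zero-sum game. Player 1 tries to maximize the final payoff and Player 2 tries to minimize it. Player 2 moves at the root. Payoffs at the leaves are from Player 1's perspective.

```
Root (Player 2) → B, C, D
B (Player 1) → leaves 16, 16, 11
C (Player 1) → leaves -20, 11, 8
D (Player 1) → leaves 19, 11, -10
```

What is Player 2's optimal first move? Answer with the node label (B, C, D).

B (Player 1): max(16, 16, 11) = 16
C (Player 1): max(-20, 11, 8) = 11
D (Player 1): max(19, 11, -10) = 19
Root (Player 2): min(16, 11, 19) = 11
Player 2 picks the child with the lowest value: C (value 11).

C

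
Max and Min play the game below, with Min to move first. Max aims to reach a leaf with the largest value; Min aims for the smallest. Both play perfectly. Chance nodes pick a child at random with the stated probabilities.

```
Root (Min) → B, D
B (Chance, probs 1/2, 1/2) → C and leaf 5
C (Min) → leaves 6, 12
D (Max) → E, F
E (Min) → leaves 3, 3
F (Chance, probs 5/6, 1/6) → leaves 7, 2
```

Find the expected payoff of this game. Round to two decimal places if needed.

5.5

C (Min): min(6, 12) = 6
B (Chance): 1/2·6 + 1/2·5 = 5.5
E (Min): min(3, 3) = 3
F (Chance): 5/6·7 + 1/6·2 = 6.17
D (Max): max(3, 6.17) = 6.17
Root (Min): min(5.5, 6.17) = 5.5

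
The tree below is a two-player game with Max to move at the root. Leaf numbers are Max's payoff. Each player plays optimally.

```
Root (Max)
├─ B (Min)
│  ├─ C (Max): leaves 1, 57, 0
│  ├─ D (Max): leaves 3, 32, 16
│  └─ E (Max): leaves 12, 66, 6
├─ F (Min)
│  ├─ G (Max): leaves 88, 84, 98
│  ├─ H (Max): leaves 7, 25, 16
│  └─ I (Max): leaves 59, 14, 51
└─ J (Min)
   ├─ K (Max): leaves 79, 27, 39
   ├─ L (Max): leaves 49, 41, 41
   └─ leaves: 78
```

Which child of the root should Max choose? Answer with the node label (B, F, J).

J

C (Max): max(1, 57, 0) = 57
D (Max): max(3, 32, 16) = 32
E (Max): max(12, 66, 6) = 66
B (Min): min(57, 32, 66) = 32
G (Max): max(88, 84, 98) = 98
H (Max): max(7, 25, 16) = 25
I (Max): max(59, 14, 51) = 59
F (Min): min(98, 25, 59) = 25
K (Max): max(79, 27, 39) = 79
L (Max): max(49, 41, 41) = 49
J (Min): min(79, 49, 78) = 49
Root (Max): max(32, 25, 49) = 49
Max picks the child with the highest value: J (value 49).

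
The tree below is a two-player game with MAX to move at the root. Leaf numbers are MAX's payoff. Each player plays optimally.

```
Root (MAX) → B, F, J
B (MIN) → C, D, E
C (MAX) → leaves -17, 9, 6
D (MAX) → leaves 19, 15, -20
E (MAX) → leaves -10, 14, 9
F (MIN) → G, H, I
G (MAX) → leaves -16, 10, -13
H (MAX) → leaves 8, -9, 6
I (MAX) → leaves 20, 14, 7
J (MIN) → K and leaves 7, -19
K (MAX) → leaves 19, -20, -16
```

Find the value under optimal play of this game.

9

C (MAX): max(-17, 9, 6) = 9
D (MAX): max(19, 15, -20) = 19
E (MAX): max(-10, 14, 9) = 14
B (MIN): min(9, 19, 14) = 9
G (MAX): max(-16, 10, -13) = 10
H (MAX): max(8, -9, 6) = 8
I (MAX): max(20, 14, 7) = 20
F (MIN): min(10, 8, 20) = 8
K (MAX): max(19, -20, -16) = 19
J (MIN): min(19, 7, -19) = -19
Root (MAX): max(9, 8, -19) = 9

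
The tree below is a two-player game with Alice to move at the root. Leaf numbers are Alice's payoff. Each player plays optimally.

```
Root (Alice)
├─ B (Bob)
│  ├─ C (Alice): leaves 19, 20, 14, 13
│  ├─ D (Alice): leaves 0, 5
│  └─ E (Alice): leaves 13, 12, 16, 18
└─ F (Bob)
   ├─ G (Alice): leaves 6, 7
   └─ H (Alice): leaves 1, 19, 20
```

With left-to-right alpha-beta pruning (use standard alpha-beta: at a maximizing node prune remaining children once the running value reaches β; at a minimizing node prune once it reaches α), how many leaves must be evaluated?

C [α=-∞,β=+∞]: v=20
D [α=-∞,β=20]: v=5
E [α=-∞,β=5]: v=13 after child 1 ≥ β → β-cutoff, skip 3
B [α=-∞,β=+∞]: v=5
G [α=5,β=+∞]: v=7
H [α=5,β=7]: v=19 after child 2 ≥ β → β-cutoff, skip 1
F [α=5,β=+∞]: v=7
Root [α=-∞,β=+∞]: v=7
Leaves evaluated: 11 of 15.

11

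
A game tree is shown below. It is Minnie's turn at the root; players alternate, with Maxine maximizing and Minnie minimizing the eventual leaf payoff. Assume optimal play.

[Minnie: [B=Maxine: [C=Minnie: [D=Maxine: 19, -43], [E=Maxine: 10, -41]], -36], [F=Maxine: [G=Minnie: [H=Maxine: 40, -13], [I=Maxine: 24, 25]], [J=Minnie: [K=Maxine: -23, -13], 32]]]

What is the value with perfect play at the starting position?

10

D (Maxine): max(19, -43) = 19
E (Maxine): max(10, -41) = 10
C (Minnie): min(19, 10) = 10
B (Maxine): max(10, -36) = 10
H (Maxine): max(40, -13) = 40
I (Maxine): max(24, 25) = 25
G (Minnie): min(40, 25) = 25
K (Maxine): max(-23, -13) = -13
J (Minnie): min(-13, 32) = -13
F (Maxine): max(25, -13) = 25
Root (Minnie): min(10, 25) = 10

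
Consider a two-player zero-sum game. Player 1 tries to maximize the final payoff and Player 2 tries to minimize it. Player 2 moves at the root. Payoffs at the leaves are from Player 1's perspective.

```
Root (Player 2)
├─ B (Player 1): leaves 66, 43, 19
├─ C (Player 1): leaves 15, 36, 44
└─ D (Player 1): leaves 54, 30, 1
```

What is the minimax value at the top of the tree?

44

B (Player 1): max(66, 43, 19) = 66
C (Player 1): max(15, 36, 44) = 44
D (Player 1): max(54, 30, 1) = 54
Root (Player 2): min(66, 44, 54) = 44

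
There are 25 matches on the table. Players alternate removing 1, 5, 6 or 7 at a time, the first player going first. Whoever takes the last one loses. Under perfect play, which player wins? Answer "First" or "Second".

Compute winning (W) and losing (L) positions by backward induction:
i:   0  1  2  3  4  5  6  7  8  9 10 11 12 13 14 15 16 17 18 19 20 21 22 23 24 25
     W  L  W  L  W  L  W  W  W  W  W  W  W  L  W  L  W  L  W  W  W  W  W  W  W  L
Position 25 is L, so the second player wins.

Second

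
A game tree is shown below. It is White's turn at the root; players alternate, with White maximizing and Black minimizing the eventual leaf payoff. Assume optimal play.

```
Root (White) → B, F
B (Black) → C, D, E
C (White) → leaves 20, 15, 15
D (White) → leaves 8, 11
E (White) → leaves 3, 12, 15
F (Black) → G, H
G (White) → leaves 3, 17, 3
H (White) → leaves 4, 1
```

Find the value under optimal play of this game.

C (White): max(20, 15, 15) = 20
D (White): max(8, 11) = 11
E (White): max(3, 12, 15) = 15
B (Black): min(20, 11, 15) = 11
G (White): max(3, 17, 3) = 17
H (White): max(4, 1) = 4
F (Black): min(17, 4) = 4
Root (White): max(11, 4) = 11

11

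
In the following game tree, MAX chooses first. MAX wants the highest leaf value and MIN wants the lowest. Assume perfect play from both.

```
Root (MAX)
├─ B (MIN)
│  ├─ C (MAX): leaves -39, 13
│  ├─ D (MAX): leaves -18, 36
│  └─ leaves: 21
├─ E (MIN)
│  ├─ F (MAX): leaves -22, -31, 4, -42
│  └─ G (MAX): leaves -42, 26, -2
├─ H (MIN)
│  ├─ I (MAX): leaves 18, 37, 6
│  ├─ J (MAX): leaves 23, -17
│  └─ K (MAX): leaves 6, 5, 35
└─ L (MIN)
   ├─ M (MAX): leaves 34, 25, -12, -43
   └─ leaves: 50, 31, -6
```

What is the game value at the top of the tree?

C (MAX): max(-39, 13) = 13
D (MAX): max(-18, 36) = 36
B (MIN): min(13, 36, 21) = 13
F (MAX): max(-22, -31, 4, -42) = 4
G (MAX): max(-42, 26, -2) = 26
E (MIN): min(4, 26) = 4
I (MAX): max(18, 37, 6) = 37
J (MAX): max(23, -17) = 23
K (MAX): max(6, 5, 35) = 35
H (MIN): min(37, 23, 35) = 23
M (MAX): max(34, 25, -12, -43) = 34
L (MIN): min(34, 50, 31, -6) = -6
Root (MAX): max(13, 4, 23, -6) = 23

23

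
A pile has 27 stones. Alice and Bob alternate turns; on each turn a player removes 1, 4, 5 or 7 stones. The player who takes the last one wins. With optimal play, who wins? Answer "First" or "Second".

Compute winning (W) and losing (L) positions by backward induction:
i:   0  1  2  3  4  5  6  7  8  9 10 11 12 13 14 15 16 17 18 19 20 21 22 23 24 25 26 27
     L  W  L  W  W  W  W  W  L  W  L  W  W  W  W  W  L  W  L  W  W  W  W  W  L  W  L  W
Position 27 is W, so the first player wins.

First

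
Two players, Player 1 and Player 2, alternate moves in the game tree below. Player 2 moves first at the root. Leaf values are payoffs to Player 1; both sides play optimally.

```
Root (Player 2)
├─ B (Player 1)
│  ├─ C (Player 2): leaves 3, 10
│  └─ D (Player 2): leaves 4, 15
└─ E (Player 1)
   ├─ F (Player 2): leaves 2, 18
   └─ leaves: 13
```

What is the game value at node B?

C: min(3, 10) = 3
D: min(4, 15) = 4
B: max(3, 4) = 4

4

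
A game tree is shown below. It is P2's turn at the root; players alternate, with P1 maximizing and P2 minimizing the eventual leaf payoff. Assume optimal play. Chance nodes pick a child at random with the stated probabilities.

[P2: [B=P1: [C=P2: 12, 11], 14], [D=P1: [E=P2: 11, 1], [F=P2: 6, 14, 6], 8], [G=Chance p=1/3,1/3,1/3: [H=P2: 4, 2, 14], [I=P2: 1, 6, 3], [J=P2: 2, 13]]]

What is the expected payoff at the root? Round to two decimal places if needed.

1.67

C (P2): min(12, 11) = 11
B (P1): max(11, 14) = 14
E (P2): min(11, 1) = 1
F (P2): min(6, 14, 6) = 6
D (P1): max(1, 6, 8) = 8
H (P2): min(4, 2, 14) = 2
I (P2): min(1, 6, 3) = 1
J (P2): min(2, 13) = 2
G (Chance): 1/3·2 + 1/3·1 + 1/3·2 = 1.67
Root (P2): min(14, 8, 1.67) = 1.67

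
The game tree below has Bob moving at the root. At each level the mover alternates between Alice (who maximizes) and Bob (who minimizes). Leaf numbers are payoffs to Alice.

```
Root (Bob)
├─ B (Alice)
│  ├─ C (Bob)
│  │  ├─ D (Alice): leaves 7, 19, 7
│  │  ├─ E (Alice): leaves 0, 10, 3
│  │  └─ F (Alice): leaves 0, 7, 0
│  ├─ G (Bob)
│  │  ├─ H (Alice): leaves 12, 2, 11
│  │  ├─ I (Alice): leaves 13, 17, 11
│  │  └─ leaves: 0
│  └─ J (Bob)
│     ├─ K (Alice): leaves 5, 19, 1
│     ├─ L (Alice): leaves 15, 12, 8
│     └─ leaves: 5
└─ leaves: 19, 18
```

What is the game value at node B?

7

D: max(7, 19, 7) = 19
E: max(0, 10, 3) = 10
F: max(0, 7, 0) = 7
C: min(19, 10, 7) = 7
H: max(12, 2, 11) = 12
I: max(13, 17, 11) = 17
G: min(12, 17, 0) = 0
K: max(5, 19, 1) = 19
L: max(15, 12, 8) = 15
J: min(19, 15, 5) = 5
B: max(7, 0, 5) = 7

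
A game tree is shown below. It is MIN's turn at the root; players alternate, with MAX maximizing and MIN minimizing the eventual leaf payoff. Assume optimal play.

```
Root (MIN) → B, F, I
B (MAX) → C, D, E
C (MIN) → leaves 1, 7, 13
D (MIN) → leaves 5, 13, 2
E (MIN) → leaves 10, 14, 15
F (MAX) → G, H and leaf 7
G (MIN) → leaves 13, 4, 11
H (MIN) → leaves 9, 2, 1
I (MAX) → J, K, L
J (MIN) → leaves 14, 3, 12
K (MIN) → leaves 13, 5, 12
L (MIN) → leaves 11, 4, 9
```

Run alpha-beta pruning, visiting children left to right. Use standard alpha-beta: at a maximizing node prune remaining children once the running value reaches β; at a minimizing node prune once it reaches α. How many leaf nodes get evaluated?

C [α=-∞,β=+∞]: v=1
D [α=1,β=+∞]: v=2
E [α=2,β=+∞]: v=10
B [α=-∞,β=+∞]: v=10
G [α=-∞,β=10]: v=4
H [α=4,β=10]: v=2 after child 2 ≤ α → α-cutoff, skip 1
F [α=-∞,β=10]: v=7
J [α=-∞,β=7]: v=3
K [α=3,β=7]: v=5
L [α=5,β=7]: v=4 after child 2 ≤ α → α-cutoff, skip 1
I [α=-∞,β=7]: v=5
Root [α=-∞,β=+∞]: v=5
Leaves evaluated: 23 of 25.

23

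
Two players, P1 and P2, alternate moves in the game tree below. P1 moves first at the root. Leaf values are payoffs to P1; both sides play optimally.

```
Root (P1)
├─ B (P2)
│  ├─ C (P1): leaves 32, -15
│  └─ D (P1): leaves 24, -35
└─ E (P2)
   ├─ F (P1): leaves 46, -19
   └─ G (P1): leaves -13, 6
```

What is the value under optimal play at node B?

C: max(32, -15) = 32
D: max(24, -35) = 24
B: min(32, 24) = 24

24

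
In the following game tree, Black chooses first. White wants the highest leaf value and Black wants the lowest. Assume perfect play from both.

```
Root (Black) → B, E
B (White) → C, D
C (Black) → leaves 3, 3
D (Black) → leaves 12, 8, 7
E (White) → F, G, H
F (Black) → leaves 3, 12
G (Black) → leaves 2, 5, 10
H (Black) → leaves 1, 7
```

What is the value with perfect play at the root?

3

C (Black): min(3, 3) = 3
D (Black): min(12, 8, 7) = 7
B (White): max(3, 7) = 7
F (Black): min(3, 12) = 3
G (Black): min(2, 5, 10) = 2
H (Black): min(1, 7) = 1
E (White): max(3, 2, 1) = 3
Root (Black): min(7, 3) = 3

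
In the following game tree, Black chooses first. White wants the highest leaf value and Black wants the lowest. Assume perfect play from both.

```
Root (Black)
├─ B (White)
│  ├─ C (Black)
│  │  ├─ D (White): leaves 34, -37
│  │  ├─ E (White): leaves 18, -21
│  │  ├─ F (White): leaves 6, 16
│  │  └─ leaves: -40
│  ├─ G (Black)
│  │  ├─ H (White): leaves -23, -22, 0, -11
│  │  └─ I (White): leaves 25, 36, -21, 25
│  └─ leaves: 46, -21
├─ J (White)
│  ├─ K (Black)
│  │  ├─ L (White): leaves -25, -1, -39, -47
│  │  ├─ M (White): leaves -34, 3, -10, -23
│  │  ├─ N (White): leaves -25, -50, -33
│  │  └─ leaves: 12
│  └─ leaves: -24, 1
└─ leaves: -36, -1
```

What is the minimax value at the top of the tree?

D (White): max(34, -37) = 34
E (White): max(18, -21) = 18
F (White): max(6, 16) = 16
C (Black): min(34, 18, 16, -40) = -40
H (White): max(-23, -22, 0, -11) = 0
I (White): max(25, 36, -21, 25) = 36
G (Black): min(0, 36) = 0
B (White): max(-40, 0, 46, -21) = 46
L (White): max(-25, -1, -39, -47) = -1
M (White): max(-34, 3, -10, -23) = 3
N (White): max(-25, -50, -33) = -25
K (Black): min(-1, 3, -25, 12) = -25
J (White): max(-25, -24, 1) = 1
Root (Black): min(46, 1, -36, -1) = -36

-36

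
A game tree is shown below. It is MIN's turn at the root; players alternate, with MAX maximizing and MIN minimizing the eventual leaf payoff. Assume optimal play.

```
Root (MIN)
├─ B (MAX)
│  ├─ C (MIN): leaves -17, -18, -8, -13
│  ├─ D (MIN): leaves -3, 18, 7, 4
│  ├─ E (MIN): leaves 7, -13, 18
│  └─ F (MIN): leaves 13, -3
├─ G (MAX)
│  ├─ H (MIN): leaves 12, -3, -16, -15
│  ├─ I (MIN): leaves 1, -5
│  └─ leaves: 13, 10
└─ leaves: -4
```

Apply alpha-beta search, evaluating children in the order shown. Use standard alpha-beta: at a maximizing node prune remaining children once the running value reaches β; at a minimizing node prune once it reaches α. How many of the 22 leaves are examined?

C [α=-∞,β=+∞]: v=-18
D [α=-18,β=+∞]: v=-3
E [α=-3,β=+∞]: v=-13 after child 2 ≤ α → α-cutoff, skip 1
F [α=-3,β=+∞]: v=-3
B [α=-∞,β=+∞]: v=-3
H [α=-∞,β=-3]: v=-16
I [α=-16,β=-3]: v=-5
G [α=-∞,β=-3]: v=13 after child 3 ≥ β → β-cutoff, skip 1
Root [α=-∞,β=+∞]: v=-4
Leaves evaluated: 20 of 22.

20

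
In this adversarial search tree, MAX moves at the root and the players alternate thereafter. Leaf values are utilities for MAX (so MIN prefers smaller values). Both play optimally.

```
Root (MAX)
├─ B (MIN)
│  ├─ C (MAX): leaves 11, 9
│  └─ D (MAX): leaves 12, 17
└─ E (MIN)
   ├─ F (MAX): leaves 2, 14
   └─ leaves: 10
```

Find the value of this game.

C (MAX): max(11, 9) = 11
D (MAX): max(12, 17) = 17
B (MIN): min(11, 17) = 11
F (MAX): max(2, 14) = 14
E (MIN): min(14, 10) = 10
Root (MAX): max(11, 10) = 11

11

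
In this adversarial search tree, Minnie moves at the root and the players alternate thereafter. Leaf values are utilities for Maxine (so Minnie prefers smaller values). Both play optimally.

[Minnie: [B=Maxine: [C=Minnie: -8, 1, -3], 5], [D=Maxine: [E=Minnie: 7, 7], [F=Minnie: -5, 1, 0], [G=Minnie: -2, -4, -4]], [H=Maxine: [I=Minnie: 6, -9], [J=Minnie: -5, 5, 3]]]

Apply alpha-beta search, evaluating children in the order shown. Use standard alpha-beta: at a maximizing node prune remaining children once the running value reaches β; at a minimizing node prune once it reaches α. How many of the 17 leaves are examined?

11

C [α=-∞,β=+∞]: v=-8
B [α=-∞,β=+∞]: v=5
E [α=-∞,β=5]: v=7
D [α=-∞,β=5]: v=7 after child 1 ≥ β → β-cutoff, skip 2
I [α=-∞,β=5]: v=-9
J [α=-9,β=5]: v=-5
H [α=-∞,β=5]: v=-5
Root [α=-∞,β=+∞]: v=-5
Leaves evaluated: 11 of 17.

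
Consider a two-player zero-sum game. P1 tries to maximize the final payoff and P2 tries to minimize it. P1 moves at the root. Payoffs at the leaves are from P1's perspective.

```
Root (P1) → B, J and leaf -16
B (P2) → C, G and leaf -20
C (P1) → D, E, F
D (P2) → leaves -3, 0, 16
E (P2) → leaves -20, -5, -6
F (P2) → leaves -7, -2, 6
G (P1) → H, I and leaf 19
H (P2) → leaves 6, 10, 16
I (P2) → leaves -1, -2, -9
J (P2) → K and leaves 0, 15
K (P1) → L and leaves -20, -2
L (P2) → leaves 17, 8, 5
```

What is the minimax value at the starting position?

D (P2): min(-3, 0, 16) = -3
E (P2): min(-20, -5, -6) = -20
F (P2): min(-7, -2, 6) = -7
C (P1): max(-3, -20, -7) = -3
H (P2): min(6, 10, 16) = 6
I (P2): min(-1, -2, -9) = -9
G (P1): max(6, -9, 19) = 19
B (P2): min(-3, 19, -20) = -20
L (P2): min(17, 8, 5) = 5
K (P1): max(5, -20, -2) = 5
J (P2): min(5, 0, 15) = 0
Root (P1): max(-20, 0, -16) = 0

0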